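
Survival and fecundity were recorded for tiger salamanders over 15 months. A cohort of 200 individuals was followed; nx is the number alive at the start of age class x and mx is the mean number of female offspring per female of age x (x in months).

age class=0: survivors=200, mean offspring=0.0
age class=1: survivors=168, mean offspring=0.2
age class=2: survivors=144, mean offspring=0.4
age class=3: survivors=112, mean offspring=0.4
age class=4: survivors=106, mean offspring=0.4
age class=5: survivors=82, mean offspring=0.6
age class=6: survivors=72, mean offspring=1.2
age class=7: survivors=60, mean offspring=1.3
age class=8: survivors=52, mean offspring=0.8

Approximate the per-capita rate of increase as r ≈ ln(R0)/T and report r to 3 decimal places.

lx = nx/n0 = nx/200: 1, 0.84, 0.72, 0.56, 0.53, 0.41, 0.36, 0.3, 0.26
R0 = Σ lx·mx = 0 + 0.168 + 0.288 + 0.224 + 0.212 + 0.246 + 0.432 + 0.39 + 0.208 = 2.168
Σ x·lx·mx = 10.48; T = 10.48/2.168 = 4.83395…
r ≈ ln(R0)/T = ln(2.168)/4.83395… = 0.16008… → 0.160

0.160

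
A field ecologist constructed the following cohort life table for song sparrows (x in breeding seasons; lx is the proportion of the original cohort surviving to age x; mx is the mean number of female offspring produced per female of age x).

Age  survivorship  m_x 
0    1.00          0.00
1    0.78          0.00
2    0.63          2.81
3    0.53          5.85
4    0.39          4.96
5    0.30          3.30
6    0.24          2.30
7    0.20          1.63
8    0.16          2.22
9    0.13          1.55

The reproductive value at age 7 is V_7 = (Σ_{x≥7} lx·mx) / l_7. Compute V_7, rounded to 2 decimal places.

lx·mx for x ≥ 7: 0.326, 0.3552, 0.2015 → sum = 0.8827
V_7 = 0.8827 / l_7 = 0.8827 / 0.2 = 4.4135 → 4.41

4.41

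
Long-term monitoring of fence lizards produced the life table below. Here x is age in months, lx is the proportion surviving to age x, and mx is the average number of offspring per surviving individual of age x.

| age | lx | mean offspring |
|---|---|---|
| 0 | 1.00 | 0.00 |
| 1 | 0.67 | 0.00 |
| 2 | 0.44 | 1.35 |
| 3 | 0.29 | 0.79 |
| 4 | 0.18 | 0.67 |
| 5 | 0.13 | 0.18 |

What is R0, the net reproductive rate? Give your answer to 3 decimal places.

0.967

lx·mx by age: 0, 0, 0.594, 0.2291, 0.1206, 0.0234
R0 = Σ lx·mx = 0.9671 → 0.967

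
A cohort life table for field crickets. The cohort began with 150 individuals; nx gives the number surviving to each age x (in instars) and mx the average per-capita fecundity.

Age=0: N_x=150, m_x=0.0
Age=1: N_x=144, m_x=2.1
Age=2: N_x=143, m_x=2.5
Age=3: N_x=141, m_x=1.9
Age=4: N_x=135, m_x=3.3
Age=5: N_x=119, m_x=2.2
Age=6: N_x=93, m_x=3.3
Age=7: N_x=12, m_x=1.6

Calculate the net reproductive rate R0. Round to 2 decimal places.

lx = nx/n0 = nx/150: 1, 0.96, 0.95333…, 0.94, 0.9, 0.79333…, 0.62, 0.08
lx·mx by age: 0, 2.016, 2.383333…, 1.786, 2.97, 1.745333…, 2.046, 0.128
R0 = Σ lx·mx = 13.074667… → 13.07

13.07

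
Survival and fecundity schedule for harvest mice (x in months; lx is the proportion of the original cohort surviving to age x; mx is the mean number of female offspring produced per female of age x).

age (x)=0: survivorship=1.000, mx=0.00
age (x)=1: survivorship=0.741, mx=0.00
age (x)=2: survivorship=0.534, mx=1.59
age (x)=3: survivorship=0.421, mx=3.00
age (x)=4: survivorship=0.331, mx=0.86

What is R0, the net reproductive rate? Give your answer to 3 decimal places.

2.397

lx·mx by age: 0, 0, 0.84906, 1.263, 0.28466
R0 = Σ lx·mx = 2.39672 → 2.397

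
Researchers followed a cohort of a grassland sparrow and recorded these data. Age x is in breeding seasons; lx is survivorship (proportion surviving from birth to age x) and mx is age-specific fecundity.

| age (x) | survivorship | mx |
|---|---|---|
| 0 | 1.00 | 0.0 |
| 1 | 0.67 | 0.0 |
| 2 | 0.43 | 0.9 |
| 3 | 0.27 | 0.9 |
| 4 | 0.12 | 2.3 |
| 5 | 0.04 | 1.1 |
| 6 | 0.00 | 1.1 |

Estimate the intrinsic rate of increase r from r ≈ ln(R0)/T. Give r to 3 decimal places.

R0 = Σ lx·mx = 0 + 0 + 0.387 + 0.243 + 0.276 + 0.044 + 0 = 0.95
Σ x·lx·mx = 2.827; T = 2.827/0.95 = 2.97579…
r ≈ ln(R0)/T = ln(0.95)/2.97579… = -0.01724… → -0.017

-0.017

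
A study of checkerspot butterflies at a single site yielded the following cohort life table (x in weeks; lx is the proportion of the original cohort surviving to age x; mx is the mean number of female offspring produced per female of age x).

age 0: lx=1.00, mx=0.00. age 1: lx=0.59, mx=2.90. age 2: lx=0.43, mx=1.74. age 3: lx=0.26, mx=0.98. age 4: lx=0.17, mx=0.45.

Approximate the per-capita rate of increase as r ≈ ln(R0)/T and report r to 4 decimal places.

R0 = Σ lx·mx = 0 + 1.711 + 0.7482 + 0.2548 + 0.0765 = 2.7905
Σ x·lx·mx = 4.2778; T = 4.2778/2.7905 = 1.53299…
r ≈ ln(R0)/T = ln(2.7905)/1.53299… = 0.669426… → 0.6694

0.6694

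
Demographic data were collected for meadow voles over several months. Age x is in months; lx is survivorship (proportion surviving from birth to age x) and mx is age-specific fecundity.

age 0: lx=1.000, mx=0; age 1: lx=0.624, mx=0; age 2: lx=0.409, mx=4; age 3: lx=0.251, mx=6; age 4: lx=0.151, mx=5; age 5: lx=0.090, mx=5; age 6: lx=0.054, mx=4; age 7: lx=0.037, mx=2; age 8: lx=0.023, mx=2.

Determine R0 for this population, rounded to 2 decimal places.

lx·mx by age: 0, 0, 1.636, 1.506, 0.755, 0.45, 0.216, 0.074, 0.046
R0 = Σ lx·mx = 4.683 → 4.68

4.68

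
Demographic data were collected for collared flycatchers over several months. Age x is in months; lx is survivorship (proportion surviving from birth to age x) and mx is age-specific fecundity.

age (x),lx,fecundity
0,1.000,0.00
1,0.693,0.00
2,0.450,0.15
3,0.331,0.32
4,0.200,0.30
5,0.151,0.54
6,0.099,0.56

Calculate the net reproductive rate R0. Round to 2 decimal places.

lx·mx by age: 0, 0, 0.0675, 0.10592, 0.06, 0.08154, 0.05544
R0 = Σ lx·mx = 0.3704 → 0.37

0.37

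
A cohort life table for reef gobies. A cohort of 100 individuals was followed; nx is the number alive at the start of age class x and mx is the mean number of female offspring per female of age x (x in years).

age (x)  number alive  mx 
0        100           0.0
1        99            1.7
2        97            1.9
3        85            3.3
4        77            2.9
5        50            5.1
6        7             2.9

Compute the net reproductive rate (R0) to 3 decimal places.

11.317

lx = nx/n0 = nx/100: 1, 0.99, 0.97, 0.85, 0.77, 0.5, 0.07
lx·mx by age: 0, 1.683, 1.843, 2.805, 2.233, 2.55, 0.203
R0 = Σ lx·mx = 11.317 → 11.317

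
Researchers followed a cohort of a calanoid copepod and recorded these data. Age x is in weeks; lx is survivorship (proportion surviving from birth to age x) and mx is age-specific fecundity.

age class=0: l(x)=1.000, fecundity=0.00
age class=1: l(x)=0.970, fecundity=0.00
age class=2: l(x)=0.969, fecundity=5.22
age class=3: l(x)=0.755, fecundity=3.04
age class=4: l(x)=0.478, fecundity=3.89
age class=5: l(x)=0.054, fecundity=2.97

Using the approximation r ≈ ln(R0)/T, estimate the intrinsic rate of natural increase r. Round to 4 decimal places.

0.8310

R0 = Σ lx·mx = 0 + 0 + 5.05818 + 2.2952 + 1.85942 + 0.16038 = 9.37318
Σ x·lx·mx = 25.24154; T = 25.24154/9.37318 = 2.69295…
r ≈ ln(R0)/T = ln(9.37318)/2.69295… = 0.831003… → 0.8310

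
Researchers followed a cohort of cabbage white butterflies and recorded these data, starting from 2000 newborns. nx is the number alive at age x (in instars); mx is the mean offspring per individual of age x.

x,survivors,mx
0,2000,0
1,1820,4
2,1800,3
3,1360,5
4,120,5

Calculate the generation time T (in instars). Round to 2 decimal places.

2.04

lx = nx/n0 = nx/2000: 1, 0.91, 0.9, 0.68, 0.06
lx·mx: 0, 3.64, 2.7, 3.4, 0.3 → R0 = 10.04
x·lx·mx: 0, 3.64, 5.4, 10.2, 1.2 → Σ = 20.44
T = 20.44 / 10.04 = 2.035857… → 2.04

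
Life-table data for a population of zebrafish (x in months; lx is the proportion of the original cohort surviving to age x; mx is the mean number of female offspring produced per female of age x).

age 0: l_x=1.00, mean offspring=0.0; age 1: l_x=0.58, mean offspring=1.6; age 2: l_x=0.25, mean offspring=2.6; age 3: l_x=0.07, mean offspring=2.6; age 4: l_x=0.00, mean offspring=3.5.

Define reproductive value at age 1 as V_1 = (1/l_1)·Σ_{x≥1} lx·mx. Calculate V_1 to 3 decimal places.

lx·mx for x ≥ 1: 0.928, 0.65, 0.182, 0 → sum = 1.76
V_1 = 1.76 / l_1 = 1.76 / 0.58 = 3.034483… → 3.034

3.034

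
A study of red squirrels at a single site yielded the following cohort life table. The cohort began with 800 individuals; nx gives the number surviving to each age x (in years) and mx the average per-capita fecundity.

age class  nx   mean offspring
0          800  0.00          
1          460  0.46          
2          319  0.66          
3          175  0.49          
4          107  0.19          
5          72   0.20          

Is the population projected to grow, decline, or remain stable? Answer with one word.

lx = nx/n0 = nx/800: 1, 0.575, 0.39875, 0.21875, 0.13375, 0.09
R0 = Σ lx·mx = 0 + 0.2645 + 0.263175… + 0.107188… + 0.025413… + 0.018 = 0.678275…
R0 < 1, so the population is declining.

declining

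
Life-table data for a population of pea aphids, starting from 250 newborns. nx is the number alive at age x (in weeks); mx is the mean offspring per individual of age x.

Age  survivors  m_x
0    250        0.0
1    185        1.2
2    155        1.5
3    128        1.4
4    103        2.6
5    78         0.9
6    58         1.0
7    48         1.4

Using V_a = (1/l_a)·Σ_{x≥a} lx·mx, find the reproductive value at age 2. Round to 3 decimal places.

lx = nx/n0 = nx/250: 1, 0.74, 0.62, 0.512, 0.412, 0.312, 0.232, 0.192
lx·mx for x ≥ 2: 0.93, 0.7168, 1.0712, 0.2808, 0.232, 0.2688 → sum = 3.4996
V_2 = 3.4996 / l_2 = 3.4996 / 0.62 = 5.644516… → 5.645

5.645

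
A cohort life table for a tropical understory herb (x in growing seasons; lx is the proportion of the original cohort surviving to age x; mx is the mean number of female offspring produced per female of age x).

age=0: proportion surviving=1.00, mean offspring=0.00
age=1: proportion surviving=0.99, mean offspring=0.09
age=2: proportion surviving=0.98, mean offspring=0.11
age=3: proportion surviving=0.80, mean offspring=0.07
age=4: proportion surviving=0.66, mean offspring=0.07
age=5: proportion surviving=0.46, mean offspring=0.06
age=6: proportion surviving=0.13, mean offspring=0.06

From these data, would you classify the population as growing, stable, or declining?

declining

R0 = Σ lx·mx = 0 + 0.0891 + 0.1078 + 0.056 + 0.0462 + 0.0276 + 0.0078 = 0.3345
R0 < 1, so the population is declining.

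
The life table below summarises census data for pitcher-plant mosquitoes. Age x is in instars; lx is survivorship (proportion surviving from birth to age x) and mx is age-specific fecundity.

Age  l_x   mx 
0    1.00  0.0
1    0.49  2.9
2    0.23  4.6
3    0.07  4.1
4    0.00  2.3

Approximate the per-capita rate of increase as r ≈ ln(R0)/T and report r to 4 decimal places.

0.6399

R0 = Σ lx·mx = 0 + 1.421 + 1.058 + 0.287 + 0 = 2.766
Σ x·lx·mx = 4.398; T = 4.398/2.766 = 1.59002…
r ≈ ln(R0)/T = ln(2.766)/1.59002… = 0.639867… → 0.6399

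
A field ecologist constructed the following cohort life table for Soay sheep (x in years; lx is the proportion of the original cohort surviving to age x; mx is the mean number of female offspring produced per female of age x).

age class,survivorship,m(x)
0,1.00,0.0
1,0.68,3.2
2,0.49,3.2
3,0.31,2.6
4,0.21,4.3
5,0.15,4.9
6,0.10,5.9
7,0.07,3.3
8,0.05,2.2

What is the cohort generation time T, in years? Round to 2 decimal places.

2.96

lx·mx: 0, 2.176, 1.568, 0.806, 0.903, 0.735, 0.59, 0.231, 0.11 → R0 = 7.119
x·lx·mx: 0, 2.176, 3.136, 2.418, 3.612, 3.675, 3.54, 1.617, 0.88 → Σ = 21.054
T = 21.054 / 7.119 = 2.957438… → 2.96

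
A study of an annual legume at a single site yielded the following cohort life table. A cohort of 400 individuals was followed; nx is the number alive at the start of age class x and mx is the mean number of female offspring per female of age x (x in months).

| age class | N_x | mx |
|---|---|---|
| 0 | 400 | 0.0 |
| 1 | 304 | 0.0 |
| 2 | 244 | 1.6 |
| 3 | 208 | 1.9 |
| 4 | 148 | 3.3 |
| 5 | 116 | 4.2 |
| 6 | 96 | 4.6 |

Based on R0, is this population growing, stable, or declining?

lx = nx/n0 = nx/400: 1, 0.76, 0.61, 0.52, 0.37, 0.29, 0.24
R0 = Σ lx·mx = 0 + 0 + 0.976 + 0.988 + 1.221 + 1.218 + 1.104 = 5.507
R0 > 1, so the population is growing.

growing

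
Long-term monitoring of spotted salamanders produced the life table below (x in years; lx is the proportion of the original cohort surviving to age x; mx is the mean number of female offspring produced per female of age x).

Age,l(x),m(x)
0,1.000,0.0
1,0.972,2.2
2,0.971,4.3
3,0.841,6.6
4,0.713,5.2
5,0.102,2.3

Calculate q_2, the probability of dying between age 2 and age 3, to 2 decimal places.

0.13

q_2 = (l_2 − l_3) / l_2 = (0.971 − 0.841) / 0.971
     = 0.13 / 0.971 = 0.133883… → 0.13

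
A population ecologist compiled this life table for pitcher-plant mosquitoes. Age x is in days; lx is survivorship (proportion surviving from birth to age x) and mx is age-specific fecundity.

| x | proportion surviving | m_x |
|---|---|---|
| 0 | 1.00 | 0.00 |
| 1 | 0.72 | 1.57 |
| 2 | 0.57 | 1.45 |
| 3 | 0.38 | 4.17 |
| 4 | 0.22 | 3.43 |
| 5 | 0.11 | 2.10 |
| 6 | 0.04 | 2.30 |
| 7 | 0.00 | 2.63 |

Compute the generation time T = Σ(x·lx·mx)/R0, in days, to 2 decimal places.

lx·mx: 0, 1.1304, 0.8265, 1.5846, 0.7546, 0.231, 0.092, 0 → R0 = 4.6191
x·lx·mx: 0, 1.1304, 1.653, 4.7538, 3.0184, 1.155, 0.552, 0 → Σ = 12.2626
T = 12.2626 / 4.6191 = 2.65476… → 2.65

2.65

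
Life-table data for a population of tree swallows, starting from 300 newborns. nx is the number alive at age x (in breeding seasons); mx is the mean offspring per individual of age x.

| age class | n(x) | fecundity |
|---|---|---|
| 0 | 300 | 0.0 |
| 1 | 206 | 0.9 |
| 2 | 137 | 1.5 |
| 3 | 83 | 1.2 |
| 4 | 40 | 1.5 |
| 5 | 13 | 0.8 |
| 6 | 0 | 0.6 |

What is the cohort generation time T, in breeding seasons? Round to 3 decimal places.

lx = nx/n0 = nx/300: 1, 0.68667…, 0.45667…, 0.27667…, 0.13333…, 0.04333…, 0
lx·mx: 0, 0.618…, 0.685…, 0.332…, 0.2…, 0.034667…, 0 → R0 = 1.869667…
x·lx·mx: 0, 0.618…, 1.37…, 0.996…, 0.8…, 0.173333…, 0 → Σ = 3.957333…
T = 3.957333… / 1.869667… = 2.116598… → 2.117

2.117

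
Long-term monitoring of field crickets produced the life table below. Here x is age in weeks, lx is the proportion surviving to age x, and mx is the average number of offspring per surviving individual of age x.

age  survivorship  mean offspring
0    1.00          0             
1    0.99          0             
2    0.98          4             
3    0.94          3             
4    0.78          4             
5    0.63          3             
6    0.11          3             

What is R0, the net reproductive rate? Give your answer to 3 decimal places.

12.080

lx·mx by age: 0, 0, 3.92, 2.82, 3.12, 1.89, 0.33
R0 = Σ lx·mx = 12.08 → 12.080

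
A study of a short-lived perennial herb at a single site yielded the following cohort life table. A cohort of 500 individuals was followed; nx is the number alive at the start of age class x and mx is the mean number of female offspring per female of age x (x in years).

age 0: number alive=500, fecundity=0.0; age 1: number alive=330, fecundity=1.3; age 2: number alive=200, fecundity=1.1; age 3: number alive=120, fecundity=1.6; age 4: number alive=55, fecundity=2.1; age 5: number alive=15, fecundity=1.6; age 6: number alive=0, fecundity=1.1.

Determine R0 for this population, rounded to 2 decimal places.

1.96

lx = nx/n0 = nx/500: 1, 0.66, 0.4, 0.24, 0.11, 0.03, 0
lx·mx by age: 0, 0.858, 0.44, 0.384, 0.231, 0.048, 0
R0 = Σ lx·mx = 1.961 → 1.96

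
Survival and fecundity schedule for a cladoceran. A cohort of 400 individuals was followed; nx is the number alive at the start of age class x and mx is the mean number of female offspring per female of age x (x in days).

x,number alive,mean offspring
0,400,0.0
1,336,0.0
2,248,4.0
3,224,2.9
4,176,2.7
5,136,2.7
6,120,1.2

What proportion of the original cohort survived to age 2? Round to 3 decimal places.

0.620

l_2 = n_2/n_0 = 248/400 = 0.62 → 0.620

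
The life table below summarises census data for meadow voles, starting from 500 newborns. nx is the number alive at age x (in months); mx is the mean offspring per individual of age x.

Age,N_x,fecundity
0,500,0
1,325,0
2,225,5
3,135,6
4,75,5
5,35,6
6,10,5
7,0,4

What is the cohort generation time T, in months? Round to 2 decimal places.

2.93

lx = nx/n0 = nx/500: 1, 0.65, 0.45, 0.27, 0.15, 0.07, 0.02, 0
lx·mx: 0, 0, 2.25, 1.62, 0.75, 0.42, 0.1, 0 → R0 = 5.14
x·lx·mx: 0, 0, 4.5, 4.86, 3, 2.1, 0.6, 0 → Σ = 15.06
T = 15.06 / 5.14 = 2.929961… → 2.93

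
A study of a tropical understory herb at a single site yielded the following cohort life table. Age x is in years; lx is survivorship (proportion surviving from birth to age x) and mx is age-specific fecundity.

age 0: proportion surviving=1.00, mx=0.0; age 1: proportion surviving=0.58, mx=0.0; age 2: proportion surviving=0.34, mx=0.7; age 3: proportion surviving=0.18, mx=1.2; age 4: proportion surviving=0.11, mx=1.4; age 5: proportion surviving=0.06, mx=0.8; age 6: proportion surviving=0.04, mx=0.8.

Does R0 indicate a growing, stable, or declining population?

R0 = Σ lx·mx = 0 + 0 + 0.238 + 0.216 + 0.154 + 0.048 + 0.032 = 0.688
R0 < 1, so the population is declining.

declining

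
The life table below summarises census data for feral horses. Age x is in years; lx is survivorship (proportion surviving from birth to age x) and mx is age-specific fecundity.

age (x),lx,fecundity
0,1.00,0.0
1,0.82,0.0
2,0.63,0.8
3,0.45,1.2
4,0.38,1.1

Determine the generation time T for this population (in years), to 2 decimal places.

lx·mx: 0, 0, 0.504, 0.54, 0.418 → R0 = 1.462
x·lx·mx: 0, 0, 1.008, 1.62, 1.672 → Σ = 4.3
T = 4.3 / 1.462 = 2.941176… → 2.94

2.94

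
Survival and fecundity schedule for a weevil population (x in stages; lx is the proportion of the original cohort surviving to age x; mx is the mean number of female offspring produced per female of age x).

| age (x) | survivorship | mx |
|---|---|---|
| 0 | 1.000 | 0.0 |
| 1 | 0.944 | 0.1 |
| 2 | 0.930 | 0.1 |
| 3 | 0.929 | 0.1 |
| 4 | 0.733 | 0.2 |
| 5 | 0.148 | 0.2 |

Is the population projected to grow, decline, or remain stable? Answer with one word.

declining

R0 = Σ lx·mx = 0 + 0.0944 + 0.093 + 0.0929 + 0.1466 + 0.0296 = 0.4565
R0 < 1, so the population is declining.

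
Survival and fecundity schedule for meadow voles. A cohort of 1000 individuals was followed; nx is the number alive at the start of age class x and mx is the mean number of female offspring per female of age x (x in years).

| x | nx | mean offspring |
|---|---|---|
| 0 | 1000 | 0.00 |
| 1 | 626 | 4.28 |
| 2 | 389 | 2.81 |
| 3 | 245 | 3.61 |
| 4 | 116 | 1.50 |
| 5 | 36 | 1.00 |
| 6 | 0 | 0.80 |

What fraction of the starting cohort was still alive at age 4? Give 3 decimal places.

0.116

l_4 = n_4/n_0 = 116/1000 = 0.116 → 0.116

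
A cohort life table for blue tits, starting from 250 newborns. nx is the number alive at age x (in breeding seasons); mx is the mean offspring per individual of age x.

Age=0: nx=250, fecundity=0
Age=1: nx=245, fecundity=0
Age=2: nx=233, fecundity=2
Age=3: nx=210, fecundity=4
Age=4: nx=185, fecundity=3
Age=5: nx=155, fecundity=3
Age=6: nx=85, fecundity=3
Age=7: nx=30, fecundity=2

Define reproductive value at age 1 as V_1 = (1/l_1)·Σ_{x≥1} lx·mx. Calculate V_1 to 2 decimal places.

10.78

lx = nx/n0 = nx/250: 1, 0.98, 0.932, 0.84, 0.74, 0.62, 0.34, 0.12
lx·mx for x ≥ 1: 0, 1.864, 3.36, 2.22, 1.86, 1.02, 0.24 → sum = 10.564
V_1 = 10.564 / l_1 = 10.564 / 0.98 = 10.779592… → 10.78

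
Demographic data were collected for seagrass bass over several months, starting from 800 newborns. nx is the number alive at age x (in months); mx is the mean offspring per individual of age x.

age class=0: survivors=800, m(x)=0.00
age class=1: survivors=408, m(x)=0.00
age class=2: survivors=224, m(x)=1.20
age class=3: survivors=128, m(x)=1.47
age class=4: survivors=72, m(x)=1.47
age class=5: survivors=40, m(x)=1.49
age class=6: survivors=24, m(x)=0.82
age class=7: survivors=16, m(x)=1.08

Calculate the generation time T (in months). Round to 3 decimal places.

lx = nx/n0 = nx/800: 1, 0.51, 0.28, 0.16, 0.09, 0.05, 0.03, 0.02
lx·mx: 0, 0, 0.336, 0.2352, 0.1323, 0.0745, 0.0246, 0.0216 → R0 = 0.8242
x·lx·mx: 0, 0, 0.672, 0.7056, 0.5292, 0.3725, 0.1476, 0.1512 → Σ = 2.5781
T = 2.5781 / 0.8242 = 3.128003… → 3.128

3.128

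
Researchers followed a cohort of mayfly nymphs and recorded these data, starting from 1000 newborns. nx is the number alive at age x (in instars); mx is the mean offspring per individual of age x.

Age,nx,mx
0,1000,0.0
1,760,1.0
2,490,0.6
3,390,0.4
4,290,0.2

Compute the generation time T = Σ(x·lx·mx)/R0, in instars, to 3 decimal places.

lx = nx/n0 = nx/1000: 1, 0.76, 0.49, 0.39, 0.29
lx·mx: 0, 0.76, 0.294, 0.156, 0.058 → R0 = 1.268
x·lx·mx: 0, 0.76, 0.588, 0.468, 0.232 → Σ = 2.048
T = 2.048 / 1.268 = 1.615142… → 1.615

1.615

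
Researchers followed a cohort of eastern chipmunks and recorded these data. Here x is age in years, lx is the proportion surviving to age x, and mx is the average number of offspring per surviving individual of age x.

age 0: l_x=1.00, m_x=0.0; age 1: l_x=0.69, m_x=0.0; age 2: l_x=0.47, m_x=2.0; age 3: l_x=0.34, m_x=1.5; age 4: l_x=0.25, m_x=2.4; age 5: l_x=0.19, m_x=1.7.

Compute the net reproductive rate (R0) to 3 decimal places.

lx·mx by age: 0, 0, 0.94, 0.51, 0.6, 0.323
R0 = Σ lx·mx = 2.373 → 2.373

2.373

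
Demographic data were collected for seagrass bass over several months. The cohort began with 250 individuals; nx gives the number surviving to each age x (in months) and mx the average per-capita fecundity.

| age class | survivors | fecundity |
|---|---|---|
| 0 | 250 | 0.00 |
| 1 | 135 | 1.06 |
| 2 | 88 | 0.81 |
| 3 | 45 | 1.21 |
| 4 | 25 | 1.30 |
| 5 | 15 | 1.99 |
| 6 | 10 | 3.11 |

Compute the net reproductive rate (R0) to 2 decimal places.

1.45

lx = nx/n0 = nx/250: 1, 0.54, 0.352, 0.18, 0.1, 0.06, 0.04
lx·mx by age: 0, 0.5724, 0.28512, 0.2178, 0.13, 0.1194, 0.1244
R0 = Σ lx·mx = 1.44912 → 1.45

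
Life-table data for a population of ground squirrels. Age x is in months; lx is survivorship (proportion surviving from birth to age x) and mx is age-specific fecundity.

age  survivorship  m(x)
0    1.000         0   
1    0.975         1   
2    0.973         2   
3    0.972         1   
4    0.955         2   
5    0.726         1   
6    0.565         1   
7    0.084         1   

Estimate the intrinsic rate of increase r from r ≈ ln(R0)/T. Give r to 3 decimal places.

0.614

R0 = Σ lx·mx = 0 + 0.975 + 1.946 + 0.972 + 1.91 + 0.726 + 0.565 + 0.084 = 7.178
Σ x·lx·mx = 23.031; T = 23.031/7.178 = 3.20855…
r ≈ ln(R0)/T = ln(7.178)/3.20855… = 0.6143… → 0.614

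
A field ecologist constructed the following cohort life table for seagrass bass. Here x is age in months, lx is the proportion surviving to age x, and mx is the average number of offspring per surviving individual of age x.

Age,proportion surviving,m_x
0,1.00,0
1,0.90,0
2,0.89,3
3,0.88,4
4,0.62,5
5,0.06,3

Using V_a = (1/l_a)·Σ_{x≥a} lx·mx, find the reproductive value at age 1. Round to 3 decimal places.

10.522

lx·mx for x ≥ 1: 0, 2.67, 3.52, 3.1, 0.18 → sum = 9.47
V_1 = 9.47 / l_1 = 9.47 / 0.9 = 10.522222… → 10.522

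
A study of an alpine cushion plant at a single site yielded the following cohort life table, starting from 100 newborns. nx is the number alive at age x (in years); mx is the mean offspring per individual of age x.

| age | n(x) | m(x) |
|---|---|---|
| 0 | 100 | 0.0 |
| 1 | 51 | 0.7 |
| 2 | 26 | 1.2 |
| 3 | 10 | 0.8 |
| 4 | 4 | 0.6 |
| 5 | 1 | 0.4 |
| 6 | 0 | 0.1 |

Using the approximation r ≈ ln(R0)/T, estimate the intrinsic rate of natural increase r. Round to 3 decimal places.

lx = nx/n0 = nx/100: 1, 0.51, 0.26, 0.1, 0.04, 0.01, 0
R0 = Σ lx·mx = 0 + 0.357 + 0.312 + 0.08 + 0.024 + 0.004 + 0 = 0.777
Σ x·lx·mx = 1.337; T = 1.337/0.777 = 1.72072…
r ≈ ln(R0)/T = ln(0.777)/1.72072… = -0.14663… → -0.147

-0.147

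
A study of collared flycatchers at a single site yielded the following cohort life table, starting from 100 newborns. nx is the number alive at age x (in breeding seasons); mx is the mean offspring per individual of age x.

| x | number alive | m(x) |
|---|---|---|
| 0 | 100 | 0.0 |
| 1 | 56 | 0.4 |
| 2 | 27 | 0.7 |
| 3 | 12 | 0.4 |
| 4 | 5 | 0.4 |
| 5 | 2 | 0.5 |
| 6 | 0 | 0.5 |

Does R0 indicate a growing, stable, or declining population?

declining

lx = nx/n0 = nx/100: 1, 0.56, 0.27, 0.12, 0.05, 0.02, 0
R0 = Σ lx·mx = 0 + 0.224 + 0.189 + 0.048 + 0.02 + 0.01 + 0 = 0.491
R0 < 1, so the population is declining.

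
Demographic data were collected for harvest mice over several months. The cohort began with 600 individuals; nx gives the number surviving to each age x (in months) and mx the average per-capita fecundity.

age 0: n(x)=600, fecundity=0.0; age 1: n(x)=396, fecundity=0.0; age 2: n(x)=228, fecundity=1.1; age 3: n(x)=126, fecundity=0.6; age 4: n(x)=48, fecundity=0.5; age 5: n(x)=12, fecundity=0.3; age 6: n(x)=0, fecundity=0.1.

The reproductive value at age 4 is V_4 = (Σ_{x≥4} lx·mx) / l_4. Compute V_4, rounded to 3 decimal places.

0.575

lx = nx/n0 = nx/600: 1, 0.66, 0.38, 0.21, 0.08, 0.02, 0
lx·mx for x ≥ 4: 0.04, 0.006, 0 → sum = 0.046
V_4 = 0.046 / l_4 = 0.046 / 0.08 = 0.575 → 0.575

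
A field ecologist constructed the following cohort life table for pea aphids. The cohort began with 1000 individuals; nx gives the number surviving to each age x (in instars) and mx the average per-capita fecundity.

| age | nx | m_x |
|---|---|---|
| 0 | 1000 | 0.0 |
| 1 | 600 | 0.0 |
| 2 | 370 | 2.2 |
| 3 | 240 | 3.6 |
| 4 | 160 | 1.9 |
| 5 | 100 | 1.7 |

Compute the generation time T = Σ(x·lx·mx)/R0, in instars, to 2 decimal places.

lx = nx/n0 = nx/1000: 1, 0.6, 0.37, 0.24, 0.16, 0.1
lx·mx: 0, 0, 0.814, 0.864, 0.304, 0.17 → R0 = 2.152
x·lx·mx: 0, 0, 1.628, 2.592, 1.216, 0.85 → Σ = 6.286
T = 6.286 / 2.152 = 2.921004… → 2.92

2.92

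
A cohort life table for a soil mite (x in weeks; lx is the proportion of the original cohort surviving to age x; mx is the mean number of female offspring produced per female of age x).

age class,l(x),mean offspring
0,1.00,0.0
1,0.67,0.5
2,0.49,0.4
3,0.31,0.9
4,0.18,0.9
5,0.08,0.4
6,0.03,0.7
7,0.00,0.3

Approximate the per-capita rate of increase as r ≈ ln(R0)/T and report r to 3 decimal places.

R0 = Σ lx·mx = 0 + 0.335 + 0.196 + 0.279 + 0.162 + 0.032 + 0.021 + 0 = 1.025
Σ x·lx·mx = 2.498; T = 2.498/1.025 = 2.43707…
r ≈ ln(R0)/T = ln(1.025)/2.43707… = 0.01013… → 0.010

0.010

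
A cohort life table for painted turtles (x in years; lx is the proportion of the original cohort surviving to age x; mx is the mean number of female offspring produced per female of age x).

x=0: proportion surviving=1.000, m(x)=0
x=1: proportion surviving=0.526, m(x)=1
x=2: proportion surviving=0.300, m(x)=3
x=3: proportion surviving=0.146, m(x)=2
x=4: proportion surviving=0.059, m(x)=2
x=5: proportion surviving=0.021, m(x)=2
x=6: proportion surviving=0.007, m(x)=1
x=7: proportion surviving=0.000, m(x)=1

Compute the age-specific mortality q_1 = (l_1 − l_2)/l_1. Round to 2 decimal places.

q_1 = (l_1 − l_2) / l_1 = (0.526 − 0.3) / 0.526
     = 0.226 / 0.526 = 0.429658… → 0.43

0.43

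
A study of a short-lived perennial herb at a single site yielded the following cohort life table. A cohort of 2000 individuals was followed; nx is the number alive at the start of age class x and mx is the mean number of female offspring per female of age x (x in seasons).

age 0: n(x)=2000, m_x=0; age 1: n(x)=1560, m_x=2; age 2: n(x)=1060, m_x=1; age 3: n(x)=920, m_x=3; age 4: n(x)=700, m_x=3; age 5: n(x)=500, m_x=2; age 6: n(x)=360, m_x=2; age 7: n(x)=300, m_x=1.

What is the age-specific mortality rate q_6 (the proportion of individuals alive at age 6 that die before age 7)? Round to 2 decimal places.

0.17

lx = nx/n0 = nx/2000: 1, 0.78, 0.53, 0.46, 0.35, 0.25, 0.18, 0.15
q_6 = (l_6 − l_7) / l_6 = (0.18 − 0.15) / 0.18
     = 0.03 / 0.18 = 0.166667… → 0.17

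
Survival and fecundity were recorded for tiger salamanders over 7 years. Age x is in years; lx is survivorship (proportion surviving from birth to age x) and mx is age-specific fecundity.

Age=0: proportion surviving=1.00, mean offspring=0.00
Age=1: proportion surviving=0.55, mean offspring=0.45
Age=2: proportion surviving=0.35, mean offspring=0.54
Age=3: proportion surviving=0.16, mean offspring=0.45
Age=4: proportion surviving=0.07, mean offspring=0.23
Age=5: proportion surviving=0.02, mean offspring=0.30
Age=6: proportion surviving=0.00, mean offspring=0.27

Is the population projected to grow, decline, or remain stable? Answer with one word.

declining

R0 = Σ lx·mx = 0 + 0.2475 + 0.189 + 0.072 + 0.0161 + 0.006 + 0 = 0.5306
R0 < 1, so the population is declining.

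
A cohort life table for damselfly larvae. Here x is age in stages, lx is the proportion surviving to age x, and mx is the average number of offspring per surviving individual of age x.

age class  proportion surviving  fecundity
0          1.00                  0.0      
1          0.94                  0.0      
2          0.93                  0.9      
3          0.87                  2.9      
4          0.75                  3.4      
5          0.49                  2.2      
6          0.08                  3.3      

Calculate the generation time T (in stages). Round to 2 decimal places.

lx·mx: 0, 0, 0.837, 2.523, 2.55, 1.078, 0.264 → R0 = 7.252
x·lx·mx: 0, 0, 1.674, 7.569, 10.2, 5.39, 1.584 → Σ = 26.417
T = 26.417 / 7.252 = 3.642719… → 3.64

3.64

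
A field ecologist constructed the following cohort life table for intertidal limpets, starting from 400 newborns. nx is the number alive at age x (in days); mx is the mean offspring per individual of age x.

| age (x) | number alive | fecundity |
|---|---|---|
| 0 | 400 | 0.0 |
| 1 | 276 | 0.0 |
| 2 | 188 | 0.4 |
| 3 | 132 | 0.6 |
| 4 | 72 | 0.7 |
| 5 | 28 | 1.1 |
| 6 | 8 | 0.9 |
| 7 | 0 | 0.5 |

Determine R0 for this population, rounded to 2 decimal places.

0.61

lx = nx/n0 = nx/400: 1, 0.69, 0.47, 0.33, 0.18, 0.07, 0.02, 0
lx·mx by age: 0, 0, 0.188, 0.198, 0.126, 0.077, 0.018, 0
R0 = Σ lx·mx = 0.607 → 0.61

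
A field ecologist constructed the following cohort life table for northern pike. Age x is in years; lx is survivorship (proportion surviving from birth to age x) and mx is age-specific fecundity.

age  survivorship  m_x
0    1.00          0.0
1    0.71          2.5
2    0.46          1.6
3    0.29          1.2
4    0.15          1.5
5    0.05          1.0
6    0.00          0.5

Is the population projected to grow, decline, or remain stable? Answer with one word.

growing

R0 = Σ lx·mx = 0 + 1.775 + 0.736 + 0.348 + 0.225 + 0.05 + 0 = 3.134
R0 > 1, so the population is growing.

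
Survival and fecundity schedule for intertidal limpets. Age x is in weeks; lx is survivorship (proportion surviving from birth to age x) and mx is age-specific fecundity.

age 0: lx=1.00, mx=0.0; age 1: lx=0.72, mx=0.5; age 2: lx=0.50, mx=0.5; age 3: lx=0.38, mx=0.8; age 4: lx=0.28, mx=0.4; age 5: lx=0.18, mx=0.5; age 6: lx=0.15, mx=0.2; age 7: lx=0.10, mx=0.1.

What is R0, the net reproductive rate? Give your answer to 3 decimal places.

1.156

lx·mx by age: 0, 0.36, 0.25, 0.304, 0.112, 0.09, 0.03, 0.01
R0 = Σ lx·mx = 1.156 → 1.156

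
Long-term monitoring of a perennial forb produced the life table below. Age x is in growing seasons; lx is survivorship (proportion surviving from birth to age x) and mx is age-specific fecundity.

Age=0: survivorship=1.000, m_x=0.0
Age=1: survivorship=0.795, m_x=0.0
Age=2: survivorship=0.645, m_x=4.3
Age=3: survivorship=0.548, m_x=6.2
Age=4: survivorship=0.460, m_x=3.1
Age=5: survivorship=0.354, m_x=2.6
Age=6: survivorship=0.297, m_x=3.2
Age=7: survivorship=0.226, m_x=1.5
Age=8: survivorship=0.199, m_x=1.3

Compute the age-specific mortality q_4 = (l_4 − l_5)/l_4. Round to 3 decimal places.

q_4 = (l_4 − l_5) / l_4 = (0.46 − 0.354) / 0.46
     = 0.106 / 0.46 = 0.230435… → 0.230

0.230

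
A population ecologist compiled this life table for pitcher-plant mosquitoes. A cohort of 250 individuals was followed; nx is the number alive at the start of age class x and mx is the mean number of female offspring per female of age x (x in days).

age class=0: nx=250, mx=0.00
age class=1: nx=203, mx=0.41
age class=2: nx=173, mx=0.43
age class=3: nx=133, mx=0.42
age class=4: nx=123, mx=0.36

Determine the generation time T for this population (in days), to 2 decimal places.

2.24

lx = nx/n0 = nx/250: 1, 0.812, 0.692, 0.532, 0.492
lx·mx: 0, 0.33292, 0.29756, 0.22344, 0.17712 → R0 = 1.03104
x·lx·mx: 0, 0.33292, 0.59512, 0.67032, 0.70848 → Σ = 2.30684
T = 2.30684 / 1.03104 = 2.237391… → 2.24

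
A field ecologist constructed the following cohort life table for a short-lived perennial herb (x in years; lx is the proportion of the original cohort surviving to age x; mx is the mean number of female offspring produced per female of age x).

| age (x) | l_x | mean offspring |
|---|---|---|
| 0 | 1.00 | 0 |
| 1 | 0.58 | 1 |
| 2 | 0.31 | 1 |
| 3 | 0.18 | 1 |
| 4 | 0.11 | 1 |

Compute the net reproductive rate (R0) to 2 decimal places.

1.18

lx·mx by age: 0, 0.58, 0.31, 0.18, 0.11
R0 = Σ lx·mx = 1.18 → 1.18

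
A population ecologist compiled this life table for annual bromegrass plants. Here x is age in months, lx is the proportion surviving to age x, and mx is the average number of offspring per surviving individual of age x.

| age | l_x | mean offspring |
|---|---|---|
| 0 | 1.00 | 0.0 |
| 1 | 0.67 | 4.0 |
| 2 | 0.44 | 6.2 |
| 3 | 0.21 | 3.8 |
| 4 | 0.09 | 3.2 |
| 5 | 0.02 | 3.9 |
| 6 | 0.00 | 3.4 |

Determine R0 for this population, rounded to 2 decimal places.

6.57

lx·mx by age: 0, 2.68, 2.728, 0.798, 0.288, 0.078, 0
R0 = Σ lx·mx = 6.572 → 6.57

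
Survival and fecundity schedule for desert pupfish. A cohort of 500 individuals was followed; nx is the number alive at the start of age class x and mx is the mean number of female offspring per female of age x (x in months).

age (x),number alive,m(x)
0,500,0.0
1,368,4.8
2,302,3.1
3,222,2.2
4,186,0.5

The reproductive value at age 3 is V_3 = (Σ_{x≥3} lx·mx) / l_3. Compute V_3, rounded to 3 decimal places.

2.619

lx = nx/n0 = nx/500: 1, 0.736, 0.604, 0.444, 0.372
lx·mx for x ≥ 3: 0.9768, 0.186 → sum = 1.1628
V_3 = 1.1628 / l_3 = 1.1628 / 0.444 = 2.618919… → 2.619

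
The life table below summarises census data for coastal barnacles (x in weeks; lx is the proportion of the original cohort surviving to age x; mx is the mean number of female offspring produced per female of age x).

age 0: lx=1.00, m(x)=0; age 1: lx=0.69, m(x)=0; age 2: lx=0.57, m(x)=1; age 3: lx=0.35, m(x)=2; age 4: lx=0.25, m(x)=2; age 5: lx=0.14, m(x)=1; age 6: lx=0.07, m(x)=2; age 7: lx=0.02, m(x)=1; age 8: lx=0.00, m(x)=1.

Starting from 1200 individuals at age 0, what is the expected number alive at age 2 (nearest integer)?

Expected survivors = N0 · l_2 = 1200 × 0.57 = 684 → 684

684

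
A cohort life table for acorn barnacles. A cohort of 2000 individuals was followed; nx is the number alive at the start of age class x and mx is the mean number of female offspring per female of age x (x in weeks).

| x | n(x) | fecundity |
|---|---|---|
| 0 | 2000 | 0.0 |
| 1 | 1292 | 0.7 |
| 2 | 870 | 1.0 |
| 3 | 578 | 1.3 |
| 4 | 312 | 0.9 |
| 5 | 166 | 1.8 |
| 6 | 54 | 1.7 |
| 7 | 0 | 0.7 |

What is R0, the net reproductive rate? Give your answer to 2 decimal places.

lx = nx/n0 = nx/2000: 1, 0.646, 0.435, 0.289, 0.156, 0.083, 0.027, 0
lx·mx by age: 0, 0.4522, 0.435, 0.3757, 0.1404, 0.1494, 0.0459, 0
R0 = Σ lx·mx = 1.5986 → 1.60

1.60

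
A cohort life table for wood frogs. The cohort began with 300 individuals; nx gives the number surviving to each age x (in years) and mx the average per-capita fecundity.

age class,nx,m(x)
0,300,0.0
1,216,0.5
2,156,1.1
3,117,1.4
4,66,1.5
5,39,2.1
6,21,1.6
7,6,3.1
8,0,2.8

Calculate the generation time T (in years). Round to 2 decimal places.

lx = nx/n0 = nx/300: 1, 0.72, 0.52, 0.39, 0.22, 0.13, 0.07, 0.02, 0
lx·mx: 0, 0.36, 0.572, 0.546, 0.33, 0.273, 0.112, 0.062, 0 → R0 = 2.255
x·lx·mx: 0, 0.36, 1.144, 1.638, 1.32, 1.365, 0.672, 0.434, 0 → Σ = 6.933
T = 6.933 / 2.255 = 3.074501… → 3.07

3.07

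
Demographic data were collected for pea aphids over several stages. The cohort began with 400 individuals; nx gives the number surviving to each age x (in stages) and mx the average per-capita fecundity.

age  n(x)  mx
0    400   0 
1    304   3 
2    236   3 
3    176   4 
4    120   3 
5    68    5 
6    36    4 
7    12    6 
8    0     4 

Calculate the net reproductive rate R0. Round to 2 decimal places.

lx = nx/n0 = nx/400: 1, 0.76, 0.59, 0.44, 0.3, 0.17, 0.09, 0.03, 0
lx·mx by age: 0, 2.28, 1.77, 1.76, 0.9, 0.85, 0.36, 0.18, 0
R0 = Σ lx·mx = 8.1 → 8.10

8.10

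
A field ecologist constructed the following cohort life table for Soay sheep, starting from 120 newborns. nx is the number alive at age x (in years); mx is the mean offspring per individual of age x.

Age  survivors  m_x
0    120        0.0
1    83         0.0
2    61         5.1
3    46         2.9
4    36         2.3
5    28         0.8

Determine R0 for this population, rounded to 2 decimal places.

4.58

lx = nx/n0 = nx/120: 1, 0.69167…, 0.50833…, 0.38333…, 0.3, 0.23333…
lx·mx by age: 0, 0, 2.5925…, 1.111667…, 0.69, 0.186667…
R0 = Σ lx·mx = 4.580833… → 4.58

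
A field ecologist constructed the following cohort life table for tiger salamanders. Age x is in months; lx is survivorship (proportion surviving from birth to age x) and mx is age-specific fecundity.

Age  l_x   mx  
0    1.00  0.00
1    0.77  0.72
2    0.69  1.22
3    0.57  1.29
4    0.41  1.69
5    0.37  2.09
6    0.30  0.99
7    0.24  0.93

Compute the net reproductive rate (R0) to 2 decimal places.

lx·mx by age: 0, 0.5544, 0.8418, 0.7353, 0.6929, 0.7733, 0.297, 0.2232
R0 = Σ lx·mx = 4.1179 → 4.12

4.12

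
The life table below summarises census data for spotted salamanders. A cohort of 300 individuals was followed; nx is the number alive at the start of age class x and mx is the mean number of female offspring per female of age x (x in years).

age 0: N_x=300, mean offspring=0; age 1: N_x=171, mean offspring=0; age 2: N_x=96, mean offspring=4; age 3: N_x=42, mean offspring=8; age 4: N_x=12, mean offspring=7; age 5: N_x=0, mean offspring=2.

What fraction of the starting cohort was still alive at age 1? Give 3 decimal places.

0.570

l_1 = n_1/n_0 = 171/300 = 0.57 → 0.570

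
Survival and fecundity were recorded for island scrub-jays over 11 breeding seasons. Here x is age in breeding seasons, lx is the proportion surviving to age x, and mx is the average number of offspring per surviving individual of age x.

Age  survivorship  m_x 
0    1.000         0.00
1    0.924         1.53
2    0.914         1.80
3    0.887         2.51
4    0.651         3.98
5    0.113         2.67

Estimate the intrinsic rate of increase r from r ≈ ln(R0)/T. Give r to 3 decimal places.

0.739

R0 = Σ lx·mx = 0 + 1.41372 + 1.6452 + 2.22637 + 2.59098 + 0.30171 = 8.17798
Σ x·lx·mx = 23.2557; T = 23.2557/8.17798 = 2.8437…
r ≈ ln(R0)/T = ln(8.17798)/2.8437… = 0.73898… → 0.739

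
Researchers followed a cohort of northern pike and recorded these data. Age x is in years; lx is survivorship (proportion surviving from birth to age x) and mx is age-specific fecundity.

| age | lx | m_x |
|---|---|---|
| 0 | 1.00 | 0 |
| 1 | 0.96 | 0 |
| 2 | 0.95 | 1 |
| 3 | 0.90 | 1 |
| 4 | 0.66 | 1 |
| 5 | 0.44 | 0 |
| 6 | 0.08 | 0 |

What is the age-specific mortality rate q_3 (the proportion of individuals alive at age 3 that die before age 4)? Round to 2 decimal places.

q_3 = (l_3 − l_4) / l_3 = (0.9 − 0.66) / 0.9
     = 0.24 / 0.9 = 0.266667… → 0.27

0.27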